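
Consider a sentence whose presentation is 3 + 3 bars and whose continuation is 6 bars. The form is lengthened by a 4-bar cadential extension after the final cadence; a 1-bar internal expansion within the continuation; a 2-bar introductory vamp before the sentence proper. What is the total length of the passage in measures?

Basic sentence: 3 + 3 + 6 = 12 bars.
12 (basic form) + 4 (cadential extension) + 1 (internal expansion) + 2 (introduction) = 19.

19 measures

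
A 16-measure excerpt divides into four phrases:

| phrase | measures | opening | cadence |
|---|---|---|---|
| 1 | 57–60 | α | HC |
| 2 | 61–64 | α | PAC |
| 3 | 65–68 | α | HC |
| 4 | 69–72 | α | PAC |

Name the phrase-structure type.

The cadence pattern HC–PAC–HC–PAC is weak–strong twice, and phrases 3–4 restate phrases 1–2: a period heard twice, not a double period (which would end weakly at phrase 2).

repeated period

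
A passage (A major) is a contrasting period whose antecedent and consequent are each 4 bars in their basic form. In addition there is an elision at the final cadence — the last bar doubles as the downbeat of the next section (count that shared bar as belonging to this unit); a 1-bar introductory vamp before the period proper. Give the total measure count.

9 measures

Basic contrasting period: 4 + 4 = 8 bars.
8 (basic form) + 1 (introduction) = 9.
The elision shares a bar with the next section but does not change this unit's count.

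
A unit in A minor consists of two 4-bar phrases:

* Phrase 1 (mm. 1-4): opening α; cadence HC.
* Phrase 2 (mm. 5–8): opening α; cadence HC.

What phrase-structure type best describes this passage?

repeated phrase

Both phrases have the same opening (α) and the same cadence (half cadence): the second is a restatement, not a consequent, so this is a repeated phrase rather than a period.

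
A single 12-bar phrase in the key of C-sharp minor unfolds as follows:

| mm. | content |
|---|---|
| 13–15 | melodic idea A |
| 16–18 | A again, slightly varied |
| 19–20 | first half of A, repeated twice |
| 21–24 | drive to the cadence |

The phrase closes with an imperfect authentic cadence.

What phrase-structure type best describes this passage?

Basic idea (mm. 13–15) + its repetition (mm. 16–18) form the presentation; fragmentation and cadence (mm. 19–24) form the continuation — the 12-bar whole is a sentence.

sentence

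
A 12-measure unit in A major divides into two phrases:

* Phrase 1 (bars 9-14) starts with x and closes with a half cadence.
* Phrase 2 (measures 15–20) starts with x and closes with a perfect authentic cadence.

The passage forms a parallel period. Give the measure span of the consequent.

measures 15–20

The antecedent is the phrase ending with the weaker cadence (half cadence, phrase 1) and the consequent the one ending more conclusively (perfect authentic cadence, phrase 2); the consequent is bars 15–20.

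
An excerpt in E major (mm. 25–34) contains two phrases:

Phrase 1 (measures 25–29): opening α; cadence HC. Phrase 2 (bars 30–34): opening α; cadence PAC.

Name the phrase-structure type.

parallel period

Phrase 1 ends with a half cadence (weaker) and phrase 2 with a perfect authentic cadence (stronger): antecedent + consequent = a period.
The two phrases open with the same material (α / α), so the period is parallel.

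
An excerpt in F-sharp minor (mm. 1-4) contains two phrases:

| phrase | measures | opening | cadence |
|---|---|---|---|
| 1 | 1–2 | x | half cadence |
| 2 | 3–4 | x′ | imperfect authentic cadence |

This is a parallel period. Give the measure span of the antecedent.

The phrase ending with the weaker cadence (half cadence) is the antecedent; the one ending more conclusively (imperfect authentic cadence) is the consequent. The antecedent is measures 1–2.

measures 1–2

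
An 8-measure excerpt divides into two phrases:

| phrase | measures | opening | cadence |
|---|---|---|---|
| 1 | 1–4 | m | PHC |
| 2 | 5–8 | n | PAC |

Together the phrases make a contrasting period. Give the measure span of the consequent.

measures 5–8

The phrase ending with the weaker cadence (Phrygian half cadence) is the antecedent; the one ending more conclusively (perfect authentic cadence) is the consequent. The consequent is measures 5–8.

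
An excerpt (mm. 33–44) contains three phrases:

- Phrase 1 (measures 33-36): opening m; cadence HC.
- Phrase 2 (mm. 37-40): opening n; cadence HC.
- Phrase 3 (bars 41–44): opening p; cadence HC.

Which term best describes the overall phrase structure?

The final phrase closes with a half cadence, which is not stronger than the preceding half cadence; the 3 phrases lack an overall antecedent–consequent design and so form a phrase group.

phrase group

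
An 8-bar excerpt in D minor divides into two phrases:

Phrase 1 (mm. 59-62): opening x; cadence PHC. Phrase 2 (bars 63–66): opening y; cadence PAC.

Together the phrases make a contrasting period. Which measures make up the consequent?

measures 63–66

The phrase ending with the weaker cadence (Phrygian half cadence) is the antecedent; the one ending more conclusively (perfect authentic cadence) is the consequent. The consequent is measures 63–66.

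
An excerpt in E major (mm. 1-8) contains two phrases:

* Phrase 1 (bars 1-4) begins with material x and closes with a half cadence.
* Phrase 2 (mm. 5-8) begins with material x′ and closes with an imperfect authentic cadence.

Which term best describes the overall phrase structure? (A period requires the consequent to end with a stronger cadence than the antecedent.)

parallel period

Phrase 1 ends with a half cadence (weaker) and phrase 2 with an imperfect authentic cadence (stronger): antecedent + consequent = a period.
The two phrases open with the same material (x / x′), so the period is parallel.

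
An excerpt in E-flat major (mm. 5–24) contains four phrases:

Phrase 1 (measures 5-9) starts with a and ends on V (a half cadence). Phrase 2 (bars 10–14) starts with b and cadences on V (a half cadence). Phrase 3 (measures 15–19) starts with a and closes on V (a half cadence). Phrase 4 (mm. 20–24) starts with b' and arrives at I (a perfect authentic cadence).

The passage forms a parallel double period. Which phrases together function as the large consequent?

phrases 3 and 4

In a double period the first pair of phrases (ending half cadence) is the large antecedent and the second pair (ending perfect authentic cadence) is the large consequent; the consequent is phrases 3 and 4.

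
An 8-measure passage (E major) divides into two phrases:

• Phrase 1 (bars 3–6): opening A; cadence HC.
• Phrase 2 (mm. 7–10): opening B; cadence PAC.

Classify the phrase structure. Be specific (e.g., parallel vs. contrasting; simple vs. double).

contrasting period

Phrase 1 ends with a half cadence (weaker) and phrase 2 with a perfect authentic cadence (stronger): antecedent + consequent = a period.
The two phrases open with different material (A / B), so the period is contrasting.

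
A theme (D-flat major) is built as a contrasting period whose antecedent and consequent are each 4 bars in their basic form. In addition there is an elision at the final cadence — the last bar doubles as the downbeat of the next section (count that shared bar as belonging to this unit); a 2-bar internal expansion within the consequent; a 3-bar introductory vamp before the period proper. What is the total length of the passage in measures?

13 measures

Basic contrasting period: 4 + 4 = 8 bars.
8 (basic form) + 2 (internal expansion) + 3 (introduction) = 13.
The elision shares a bar with the next section but does not change this unit's count.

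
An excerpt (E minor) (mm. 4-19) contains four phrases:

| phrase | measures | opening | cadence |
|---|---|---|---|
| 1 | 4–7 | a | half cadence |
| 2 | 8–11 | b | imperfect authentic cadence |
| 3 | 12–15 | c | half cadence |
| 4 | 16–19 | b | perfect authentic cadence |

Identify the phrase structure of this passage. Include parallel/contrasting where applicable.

contrasting double period

Four phrases in two halves: the first half (bars 4–11) ends with an imperfect authentic cadence, the second (bars 12–19) with a perfect authentic cadence — a large antecedent–consequent pair, i.e. a double period.
Phrase 3 begins with different material from phrase 1, making it contrasting.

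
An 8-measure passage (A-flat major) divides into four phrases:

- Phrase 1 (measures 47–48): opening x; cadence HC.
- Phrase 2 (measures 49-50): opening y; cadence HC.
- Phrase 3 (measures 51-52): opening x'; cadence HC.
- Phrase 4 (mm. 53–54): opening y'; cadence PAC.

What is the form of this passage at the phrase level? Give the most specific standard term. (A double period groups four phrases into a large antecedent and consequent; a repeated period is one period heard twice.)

Four phrases in two halves: the first half (mm. 47–50) ends with a half cadence, the second (mm. 51-54) with a perfect authentic cadence — a large antecedent–consequent pair, i.e. a double period.
Phrase 3 begins with the same material as phrase 1, making it parallel.

parallel double period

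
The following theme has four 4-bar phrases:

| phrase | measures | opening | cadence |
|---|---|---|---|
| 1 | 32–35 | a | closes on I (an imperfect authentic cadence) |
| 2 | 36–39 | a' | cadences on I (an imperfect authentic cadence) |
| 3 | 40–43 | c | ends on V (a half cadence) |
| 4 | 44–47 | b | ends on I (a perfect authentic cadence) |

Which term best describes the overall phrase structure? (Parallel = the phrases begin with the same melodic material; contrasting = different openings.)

contrasting double period

Four phrases in two halves: the first half (mm. 32–39) ends with an imperfect authentic cadence, the second (bars 40-47) with a perfect authentic cadence — a large antecedent–consequent pair, i.e. a double period.
Phrase 3 begins with different material from phrase 1, making it contrasting.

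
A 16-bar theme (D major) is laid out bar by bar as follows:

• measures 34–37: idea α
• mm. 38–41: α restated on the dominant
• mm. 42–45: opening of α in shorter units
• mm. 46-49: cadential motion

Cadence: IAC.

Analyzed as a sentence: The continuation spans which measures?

After the presentation (mm. 34–41), the continuation covers the fragmentation through the cadence: mm. 42-49.

measures 42–49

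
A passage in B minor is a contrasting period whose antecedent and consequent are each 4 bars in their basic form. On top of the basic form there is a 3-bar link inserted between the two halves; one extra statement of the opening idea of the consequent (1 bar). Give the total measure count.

12 measures

Basic contrasting period: 4 + 4 = 8 bars.
8 (basic form) + 3 (link) + 1 (extra statement) = 12.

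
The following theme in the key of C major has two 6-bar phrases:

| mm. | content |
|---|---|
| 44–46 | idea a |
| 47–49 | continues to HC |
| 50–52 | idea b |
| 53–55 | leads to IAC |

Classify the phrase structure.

Phrase 1 ends with a half cadence (weaker) and phrase 2 with an imperfect authentic cadence (stronger): antecedent + consequent = a period.
The two phrases open with different material (a / b), so the period is contrasting.

contrasting period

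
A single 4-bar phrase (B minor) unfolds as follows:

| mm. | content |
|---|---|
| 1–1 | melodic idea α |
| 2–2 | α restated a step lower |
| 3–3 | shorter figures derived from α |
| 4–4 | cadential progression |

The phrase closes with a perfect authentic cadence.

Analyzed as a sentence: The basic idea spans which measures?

measures 1–1

The presentation of a sentence is the basic idea (m. 1) plus its repetition (m. 2); the basic idea is therefore m. 1.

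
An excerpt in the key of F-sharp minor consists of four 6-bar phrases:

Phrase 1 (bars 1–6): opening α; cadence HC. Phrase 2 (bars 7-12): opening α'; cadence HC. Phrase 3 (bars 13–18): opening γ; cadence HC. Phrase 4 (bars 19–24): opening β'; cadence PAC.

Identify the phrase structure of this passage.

contrasting double period

Four phrases in two halves: the first half (measures 1–12) ends with a half cadence, the second (mm. 13–24) with a perfect authentic cadence — a large antecedent–consequent pair, i.e. a double period.
Phrase 3 begins with different material from phrase 1, making it contrasting.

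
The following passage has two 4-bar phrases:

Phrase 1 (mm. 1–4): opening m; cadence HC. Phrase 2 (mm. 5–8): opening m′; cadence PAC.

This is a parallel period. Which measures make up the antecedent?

measures 1–4

The phrase ending with the weaker cadence (half cadence) is the antecedent; the one ending more conclusively (perfect authentic cadence) is the consequent. The antecedent is measures 1–4.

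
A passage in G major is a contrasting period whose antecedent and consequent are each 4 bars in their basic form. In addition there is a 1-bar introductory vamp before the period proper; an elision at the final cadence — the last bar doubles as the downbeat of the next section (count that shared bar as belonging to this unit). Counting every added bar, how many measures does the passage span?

9 measures

Basic contrasting period: 4 + 4 = 8 bars.
8 (basic form) + 1 (introduction) = 9.
The elision shares a bar with the next section but does not change this unit's count.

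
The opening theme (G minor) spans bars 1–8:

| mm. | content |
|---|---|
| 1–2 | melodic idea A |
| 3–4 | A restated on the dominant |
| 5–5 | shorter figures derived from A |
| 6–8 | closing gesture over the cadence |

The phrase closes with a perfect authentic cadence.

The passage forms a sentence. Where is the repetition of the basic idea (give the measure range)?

measures 3–4

The presentation of a sentence is the basic idea (bars 1–2) plus its repetition (bars 3–4); the repetition of the basic idea is therefore mm. 3-4.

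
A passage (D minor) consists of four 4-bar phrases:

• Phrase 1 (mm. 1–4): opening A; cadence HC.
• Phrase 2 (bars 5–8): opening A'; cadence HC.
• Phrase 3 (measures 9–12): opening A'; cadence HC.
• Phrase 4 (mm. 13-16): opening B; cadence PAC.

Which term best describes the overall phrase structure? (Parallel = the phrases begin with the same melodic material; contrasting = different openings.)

parallel double period

Four phrases in two halves: the first half (mm. 1-8) ends with a half cadence, the second (mm. 9–16) with a perfect authentic cadence — a large antecedent–consequent pair, i.e. a double period.
Phrase 3 begins with the same material as phrase 1, making it parallel.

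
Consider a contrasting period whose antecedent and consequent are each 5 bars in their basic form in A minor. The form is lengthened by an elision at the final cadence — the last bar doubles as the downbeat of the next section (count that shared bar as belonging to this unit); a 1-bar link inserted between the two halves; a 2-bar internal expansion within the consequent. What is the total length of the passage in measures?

Basic contrasting period: 5 + 5 = 10 bars.
10 (basic form) + 1 (link) + 2 (internal expansion) = 13.
The elision shares a bar with the next section but does not change this unit's count.

13 measures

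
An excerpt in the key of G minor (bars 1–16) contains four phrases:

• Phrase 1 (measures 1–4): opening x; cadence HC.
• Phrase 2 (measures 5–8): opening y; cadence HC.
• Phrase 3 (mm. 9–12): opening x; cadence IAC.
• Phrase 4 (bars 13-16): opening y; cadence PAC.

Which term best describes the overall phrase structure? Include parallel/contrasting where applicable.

Four phrases in two halves: the first half (mm. 1–8) ends with a half cadence, the second (mm. 9–16) with a perfect authentic cadence — a large antecedent–consequent pair, i.e. a double period.
Phrase 3 begins with the same material as phrase 1, making it parallel.

parallel double period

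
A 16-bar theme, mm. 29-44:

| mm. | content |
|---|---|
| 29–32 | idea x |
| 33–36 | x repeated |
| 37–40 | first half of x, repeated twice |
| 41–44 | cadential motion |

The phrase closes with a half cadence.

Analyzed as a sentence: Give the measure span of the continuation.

After the presentation (mm. 29–36), the continuation covers the fragmentation through the cadence: mm. 37–44.

measures 37–44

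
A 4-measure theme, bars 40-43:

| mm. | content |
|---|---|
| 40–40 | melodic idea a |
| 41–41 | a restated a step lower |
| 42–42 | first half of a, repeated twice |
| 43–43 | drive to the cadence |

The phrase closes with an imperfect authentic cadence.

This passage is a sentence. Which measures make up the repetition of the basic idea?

measures 41–41

The presentation of a sentence is the basic idea (bar 40) plus its repetition (bar 41); the repetition of the basic idea is therefore m. 41.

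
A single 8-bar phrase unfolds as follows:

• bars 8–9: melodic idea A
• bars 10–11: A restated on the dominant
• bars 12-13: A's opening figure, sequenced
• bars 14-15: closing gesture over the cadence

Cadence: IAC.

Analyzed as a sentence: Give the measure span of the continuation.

measures 12–15

After the presentation (mm. 8–11), the continuation covers the fragmentation through the cadence: bars 12–15.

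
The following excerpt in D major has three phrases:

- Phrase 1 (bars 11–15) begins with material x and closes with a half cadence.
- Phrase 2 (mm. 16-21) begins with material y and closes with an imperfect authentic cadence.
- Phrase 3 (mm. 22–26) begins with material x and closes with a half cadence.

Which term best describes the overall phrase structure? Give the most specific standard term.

The final phrase closes with a half cadence, which is not stronger than the preceding imperfect authentic cadence; the 3 phrases lack an overall antecedent–consequent design and so form a phrase group.

phrase group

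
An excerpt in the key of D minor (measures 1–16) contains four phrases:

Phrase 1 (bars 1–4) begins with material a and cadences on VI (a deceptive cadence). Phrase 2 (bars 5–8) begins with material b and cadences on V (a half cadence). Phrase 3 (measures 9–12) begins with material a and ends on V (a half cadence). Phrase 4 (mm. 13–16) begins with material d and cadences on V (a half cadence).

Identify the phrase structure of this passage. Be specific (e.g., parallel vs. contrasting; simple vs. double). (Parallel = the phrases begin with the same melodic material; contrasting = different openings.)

phrase group

Phrase 4 ends with a half cadence, no stronger than phrase 2's half cadence, so the four phrases do not form a double period; nor do phrases 3–4 duplicate 1–2, so it is not a repeated period. With no phrase reaching a conclusive cadence, the passage is a phrase group.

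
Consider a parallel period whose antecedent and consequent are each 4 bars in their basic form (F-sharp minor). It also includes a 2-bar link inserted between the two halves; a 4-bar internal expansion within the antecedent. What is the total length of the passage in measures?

Basic parallel period: 4 + 4 = 8 bars.
8 (basic form) + 2 (link) + 4 (internal expansion) = 14.

14 measures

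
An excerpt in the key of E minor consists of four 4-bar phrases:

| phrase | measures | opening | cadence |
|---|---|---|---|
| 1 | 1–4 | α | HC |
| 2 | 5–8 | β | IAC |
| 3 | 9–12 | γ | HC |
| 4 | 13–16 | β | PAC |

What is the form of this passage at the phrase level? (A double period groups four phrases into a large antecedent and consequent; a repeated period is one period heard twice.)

Four phrases in two halves: the first half (bars 1–8) ends with an imperfect authentic cadence, the second (mm. 9–16) with a perfect authentic cadence — a large antecedent–consequent pair, i.e. a double period.
Phrase 3 begins with different material from phrase 1, making it contrasting.

contrasting double period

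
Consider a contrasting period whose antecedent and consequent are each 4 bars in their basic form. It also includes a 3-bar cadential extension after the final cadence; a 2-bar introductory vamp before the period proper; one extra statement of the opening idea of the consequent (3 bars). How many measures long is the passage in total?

16 measures

Basic contrasting period: 4 + 4 = 8 bars.
8 (basic form) + 3 (cadential extension) + 2 (introduction) + 3 (extra statement) = 16.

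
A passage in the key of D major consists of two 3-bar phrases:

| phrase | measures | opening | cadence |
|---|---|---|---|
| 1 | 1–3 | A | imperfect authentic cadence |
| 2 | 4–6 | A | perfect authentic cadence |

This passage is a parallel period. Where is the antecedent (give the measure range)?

measures 1–3

The antecedent is the phrase ending with the weaker cadence (imperfect authentic cadence, phrase 1) and the consequent the one ending more conclusively (perfect authentic cadence, phrase 2); the antecedent is measures 1-3.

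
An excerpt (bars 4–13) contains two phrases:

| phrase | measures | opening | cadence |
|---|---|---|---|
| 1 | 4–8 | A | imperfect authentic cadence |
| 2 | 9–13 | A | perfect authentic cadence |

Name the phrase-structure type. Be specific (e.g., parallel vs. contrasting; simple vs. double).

parallel period

Phrase 1 ends with an imperfect authentic cadence (weaker) and phrase 2 with a perfect authentic cadence (stronger): antecedent + consequent = a period.
The two phrases open with the same material (A / A), so the period is parallel.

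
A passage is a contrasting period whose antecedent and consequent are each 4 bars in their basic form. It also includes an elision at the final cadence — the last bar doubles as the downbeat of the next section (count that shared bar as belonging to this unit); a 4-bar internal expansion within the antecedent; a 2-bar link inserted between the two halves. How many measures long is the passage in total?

Basic contrasting period: 4 + 4 = 8 bars.
8 (basic form) + 4 (internal expansion) + 2 (link) = 14.
The elision shares a bar with the next section but does not change this unit's count.

14 measures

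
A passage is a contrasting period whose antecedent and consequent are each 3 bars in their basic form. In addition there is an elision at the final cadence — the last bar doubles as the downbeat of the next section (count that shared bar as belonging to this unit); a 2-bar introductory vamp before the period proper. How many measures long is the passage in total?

8 measures

Basic contrasting period: 3 + 3 = 6 bars.
6 (basic form) + 2 (introduction) = 8.
The elision shares a bar with the next section but does not change this unit's count.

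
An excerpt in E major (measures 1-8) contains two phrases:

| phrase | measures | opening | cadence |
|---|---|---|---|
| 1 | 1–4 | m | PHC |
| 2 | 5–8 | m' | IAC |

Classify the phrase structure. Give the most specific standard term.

parallel period

Phrase 1 ends with a Phrygian half cadence (weaker) and phrase 2 with an imperfect authentic cadence (stronger): antecedent + consequent = a period.
The two phrases open with the same material (m / m'), so the period is parallel.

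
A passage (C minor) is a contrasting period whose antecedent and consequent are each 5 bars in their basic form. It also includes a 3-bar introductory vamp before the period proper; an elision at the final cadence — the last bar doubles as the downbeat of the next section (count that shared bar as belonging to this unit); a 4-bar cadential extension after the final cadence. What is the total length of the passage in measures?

Basic contrasting period: 5 + 5 = 10 bars.
10 (basic form) + 3 (introduction) + 4 (cadential extension) = 17.
The elision shares a bar with the next section but does not change this unit's count.

17 measures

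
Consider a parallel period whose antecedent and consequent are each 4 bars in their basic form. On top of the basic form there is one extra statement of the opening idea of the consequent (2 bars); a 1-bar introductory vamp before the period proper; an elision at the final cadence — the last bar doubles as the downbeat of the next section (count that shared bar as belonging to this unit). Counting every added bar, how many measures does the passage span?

Basic parallel period: 4 + 4 = 8 bars.
8 (basic form) + 2 (extra statement) + 1 (introduction) = 11.
The elision shares a bar with the next section but does not change this unit's count.

11 measures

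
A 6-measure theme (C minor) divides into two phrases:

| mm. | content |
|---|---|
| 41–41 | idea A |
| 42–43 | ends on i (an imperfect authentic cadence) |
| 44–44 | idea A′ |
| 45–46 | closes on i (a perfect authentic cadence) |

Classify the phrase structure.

parallel period

Phrase 1 ends with an imperfect authentic cadence (weaker) and phrase 2 with a perfect authentic cadence (stronger): antecedent + consequent = a period.
The two phrases open with the same material (A / A′), so the period is parallel.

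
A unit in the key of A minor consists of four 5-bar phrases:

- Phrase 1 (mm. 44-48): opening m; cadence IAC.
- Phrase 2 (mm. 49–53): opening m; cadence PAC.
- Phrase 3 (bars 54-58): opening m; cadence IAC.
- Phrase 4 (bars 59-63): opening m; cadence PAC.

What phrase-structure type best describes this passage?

The cadence pattern IAC–PAC–IAC–PAC is weak–strong twice, and phrases 3–4 restate phrases 1–2: a period heard twice, not a double period (which would end weakly at phrase 2).

repeated period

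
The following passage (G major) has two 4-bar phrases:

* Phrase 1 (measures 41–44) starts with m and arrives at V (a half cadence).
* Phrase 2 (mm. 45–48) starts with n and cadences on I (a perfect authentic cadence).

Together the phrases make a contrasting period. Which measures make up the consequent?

measures 45–48

The phrase ending with the weaker cadence (half cadence) is the antecedent; the one ending more conclusively (perfect authentic cadence) is the consequent. The consequent is measures 45–48.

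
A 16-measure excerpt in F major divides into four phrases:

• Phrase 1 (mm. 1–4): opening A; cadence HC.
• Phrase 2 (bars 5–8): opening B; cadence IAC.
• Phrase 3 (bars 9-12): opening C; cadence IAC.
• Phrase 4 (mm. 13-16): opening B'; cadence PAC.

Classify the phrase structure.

Four phrases in two halves: the first half (mm. 1–8) ends with an imperfect authentic cadence, the second (bars 9–16) with a perfect authentic cadence — a large antecedent–consequent pair, i.e. a double period.
Phrase 3 begins with different material from phrase 1, making it contrasting.

contrasting double period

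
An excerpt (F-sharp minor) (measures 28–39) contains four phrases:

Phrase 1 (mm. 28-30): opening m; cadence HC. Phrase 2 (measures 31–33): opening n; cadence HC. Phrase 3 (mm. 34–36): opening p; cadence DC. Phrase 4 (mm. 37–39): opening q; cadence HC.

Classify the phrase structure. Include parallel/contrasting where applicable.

Phrase 4 ends with a half cadence, no stronger than phrase 2's half cadence, so the four phrases do not form a double period; nor do phrases 3–4 duplicate 1–2, so it is not a repeated period. With no phrase reaching a conclusive cadence, the passage is a phrase group.

phrase group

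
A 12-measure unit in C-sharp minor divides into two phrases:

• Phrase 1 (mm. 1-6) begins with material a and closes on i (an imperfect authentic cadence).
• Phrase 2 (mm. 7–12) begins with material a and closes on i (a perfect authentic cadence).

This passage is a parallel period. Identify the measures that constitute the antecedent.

The antecedent is the phrase ending with the weaker cadence (imperfect authentic cadence, phrase 1) and the consequent the one ending more conclusively (perfect authentic cadence, phrase 2); the antecedent is mm. 1–6.

measures 1–6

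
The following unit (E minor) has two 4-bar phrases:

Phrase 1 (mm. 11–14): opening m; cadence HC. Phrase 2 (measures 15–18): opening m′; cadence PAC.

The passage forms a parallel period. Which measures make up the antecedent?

The phrase ending with the weaker cadence (half cadence) is the antecedent; the one ending more conclusively (perfect authentic cadence) is the consequent. The antecedent is measures 11–14.

measures 11–14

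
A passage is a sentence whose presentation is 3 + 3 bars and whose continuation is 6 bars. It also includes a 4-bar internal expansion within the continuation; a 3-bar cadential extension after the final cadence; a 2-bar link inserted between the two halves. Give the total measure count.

21 measures

Basic sentence: 3 + 3 + 6 = 12 bars.
12 (basic form) + 4 (internal expansion) + 3 (cadential extension) + 2 (link) = 21.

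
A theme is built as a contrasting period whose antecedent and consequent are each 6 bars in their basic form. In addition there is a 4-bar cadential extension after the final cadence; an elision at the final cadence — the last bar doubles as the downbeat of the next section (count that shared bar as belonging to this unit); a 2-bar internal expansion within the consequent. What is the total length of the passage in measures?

18 measures

Basic contrasting period: 6 + 6 = 12 bars.
12 (basic form) + 4 (cadential extension) + 2 (internal expansion) = 18.
The elision shares a bar with the next section but does not change this unit's count.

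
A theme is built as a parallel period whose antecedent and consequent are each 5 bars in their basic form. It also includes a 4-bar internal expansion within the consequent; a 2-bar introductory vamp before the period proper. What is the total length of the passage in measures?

Basic parallel period: 5 + 5 = 10 bars.
10 (basic form) + 4 (internal expansion) + 2 (introduction) = 16.

16 measures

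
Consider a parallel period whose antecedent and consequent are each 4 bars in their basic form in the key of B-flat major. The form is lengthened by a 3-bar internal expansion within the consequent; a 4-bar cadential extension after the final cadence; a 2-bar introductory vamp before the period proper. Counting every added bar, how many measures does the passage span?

Basic parallel period: 4 + 4 = 8 bars.
8 (basic form) + 3 (internal expansion) + 4 (cadential extension) + 2 (introduction) = 17.

17 measures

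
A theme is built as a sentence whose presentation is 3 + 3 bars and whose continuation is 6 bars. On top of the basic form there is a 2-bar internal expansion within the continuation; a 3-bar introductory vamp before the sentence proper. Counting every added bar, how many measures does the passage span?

17 measures

Basic sentence: 3 + 3 + 6 = 12 bars.
12 (basic form) + 2 (internal expansion) + 3 (introduction) = 17.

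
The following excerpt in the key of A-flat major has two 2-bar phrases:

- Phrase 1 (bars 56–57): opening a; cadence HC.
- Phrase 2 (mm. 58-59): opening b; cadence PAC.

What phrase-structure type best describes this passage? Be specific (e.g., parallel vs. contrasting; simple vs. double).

contrasting period

Phrase 1 ends with a half cadence (weaker) and phrase 2 with a perfect authentic cadence (stronger): antecedent + consequent = a period.
The two phrases open with different material (a / b), so the period is contrasting.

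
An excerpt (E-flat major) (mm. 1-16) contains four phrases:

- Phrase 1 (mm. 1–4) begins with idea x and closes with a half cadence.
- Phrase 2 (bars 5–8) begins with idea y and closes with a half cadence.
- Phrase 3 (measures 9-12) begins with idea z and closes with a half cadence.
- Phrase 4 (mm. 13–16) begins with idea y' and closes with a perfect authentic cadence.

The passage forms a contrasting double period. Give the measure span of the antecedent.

In a double period the first pair of phrases (ending half cadence) is the large antecedent and the second pair (ending perfect authentic cadence) is the large consequent; the antecedent is measures 1–8.

measures 1–8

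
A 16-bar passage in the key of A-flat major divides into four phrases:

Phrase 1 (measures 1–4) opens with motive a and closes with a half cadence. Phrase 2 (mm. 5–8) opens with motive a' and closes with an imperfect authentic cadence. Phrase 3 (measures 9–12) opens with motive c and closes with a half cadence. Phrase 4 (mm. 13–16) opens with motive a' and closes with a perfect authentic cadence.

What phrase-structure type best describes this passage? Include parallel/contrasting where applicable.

contrasting double period

Four phrases in two halves: the first half (bars 1-8) ends with an imperfect authentic cadence, the second (measures 9-16) with a perfect authentic cadence — a large antecedent–consequent pair, i.e. a double period.
Phrase 3 begins with different material from phrase 1, making it contrasting.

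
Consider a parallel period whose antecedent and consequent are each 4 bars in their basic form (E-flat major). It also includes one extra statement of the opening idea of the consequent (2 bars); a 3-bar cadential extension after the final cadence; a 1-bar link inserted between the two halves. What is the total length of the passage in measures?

Basic parallel period: 4 + 4 = 8 bars.
8 (basic form) + 2 (extra statement) + 3 (cadential extension) + 1 (link) = 14.

14 measures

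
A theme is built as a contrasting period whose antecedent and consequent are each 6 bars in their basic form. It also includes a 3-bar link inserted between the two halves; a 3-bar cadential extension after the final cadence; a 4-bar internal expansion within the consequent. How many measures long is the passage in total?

22 measures

Basic contrasting period: 6 + 6 = 12 bars.
12 (basic form) + 3 (link) + 3 (cadential extension) + 4 (internal expansion) = 22.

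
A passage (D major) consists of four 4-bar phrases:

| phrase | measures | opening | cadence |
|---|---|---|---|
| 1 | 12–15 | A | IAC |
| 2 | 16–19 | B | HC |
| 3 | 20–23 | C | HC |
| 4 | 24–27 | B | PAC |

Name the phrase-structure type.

Four phrases in two halves: the first half (mm. 12–19) ends with a half cadence, the second (measures 20-27) with a perfect authentic cadence — a large antecedent–consequent pair, i.e. a double period.
Phrase 3 begins with different material from phrase 1, making it contrasting.

contrasting double period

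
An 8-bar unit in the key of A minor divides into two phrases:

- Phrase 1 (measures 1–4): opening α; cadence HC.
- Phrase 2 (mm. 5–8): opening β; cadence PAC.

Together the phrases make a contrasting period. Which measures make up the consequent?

The phrase ending with the weaker cadence (half cadence) is the antecedent; the one ending more conclusively (perfect authentic cadence) is the consequent. The consequent is measures 5–8.

measures 5–8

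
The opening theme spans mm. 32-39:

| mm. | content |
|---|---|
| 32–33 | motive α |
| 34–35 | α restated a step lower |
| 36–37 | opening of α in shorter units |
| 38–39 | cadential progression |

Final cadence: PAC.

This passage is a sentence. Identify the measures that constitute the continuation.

measures 36–39

After the presentation (bars 32–35), the continuation covers the fragmentation through the cadence: mm. 36–39.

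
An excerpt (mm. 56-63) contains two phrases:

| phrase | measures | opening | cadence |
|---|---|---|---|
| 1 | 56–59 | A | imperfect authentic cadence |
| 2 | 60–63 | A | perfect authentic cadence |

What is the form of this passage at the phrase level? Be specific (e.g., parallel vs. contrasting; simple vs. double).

parallel period

Phrase 1 ends with an imperfect authentic cadence (weaker) and phrase 2 with a perfect authentic cadence (stronger): antecedent + consequent = a period.
The two phrases open with the same material (A / A), so the period is parallel.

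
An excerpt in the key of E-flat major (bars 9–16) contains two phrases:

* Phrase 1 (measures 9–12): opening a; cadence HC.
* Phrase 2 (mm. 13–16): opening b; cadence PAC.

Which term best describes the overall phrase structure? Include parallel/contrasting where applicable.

Phrase 1 ends with a half cadence (weaker) and phrase 2 with a perfect authentic cadence (stronger): antecedent + consequent = a period.
The two phrases open with different material (a / b), so the period is contrasting.

contrasting period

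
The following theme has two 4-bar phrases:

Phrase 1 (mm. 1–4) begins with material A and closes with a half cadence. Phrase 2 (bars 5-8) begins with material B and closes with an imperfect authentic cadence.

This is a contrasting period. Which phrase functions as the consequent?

The phrase ending with the weaker cadence (half cadence) is the antecedent; the one ending more conclusively (imperfect authentic cadence) is the consequent. The consequent is phrase 2.

phrase 2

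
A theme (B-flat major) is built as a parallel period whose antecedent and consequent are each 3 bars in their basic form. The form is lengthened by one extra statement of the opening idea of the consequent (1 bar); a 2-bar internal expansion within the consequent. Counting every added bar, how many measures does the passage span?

Basic parallel period: 3 + 3 = 6 bars.
6 (basic form) + 1 (extra statement) + 2 (internal expansion) = 9.

9 measures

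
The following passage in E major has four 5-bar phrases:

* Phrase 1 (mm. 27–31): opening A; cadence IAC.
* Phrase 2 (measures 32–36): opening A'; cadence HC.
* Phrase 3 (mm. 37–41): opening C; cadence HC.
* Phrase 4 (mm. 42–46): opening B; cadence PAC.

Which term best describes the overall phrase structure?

Four phrases in two halves: the first half (mm. 27-36) ends with a half cadence, the second (measures 37-46) with a perfect authentic cadence — a large antecedent–consequent pair, i.e. a double period.
Phrase 3 begins with different material from phrase 1, making it contrasting.

contrasting double period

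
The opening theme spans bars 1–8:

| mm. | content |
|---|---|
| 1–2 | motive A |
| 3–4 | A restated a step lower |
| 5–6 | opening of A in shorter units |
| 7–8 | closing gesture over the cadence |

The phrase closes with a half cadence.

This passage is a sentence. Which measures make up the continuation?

measures 5–8

After the presentation (mm. 1-4), the continuation covers the fragmentation through the cadence: mm. 5–8.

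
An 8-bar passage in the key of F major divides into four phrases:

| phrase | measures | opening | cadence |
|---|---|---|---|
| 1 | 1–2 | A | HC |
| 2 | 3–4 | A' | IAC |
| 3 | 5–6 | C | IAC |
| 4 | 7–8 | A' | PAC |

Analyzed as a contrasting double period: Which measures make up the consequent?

measures 5–8

In a double period the four phrases pair into a large antecedent (phrases 1–2, ending imperfect authentic cadence) and a large consequent (phrases 3–4, ending perfect authentic cadence). The consequent spans measures 5–8.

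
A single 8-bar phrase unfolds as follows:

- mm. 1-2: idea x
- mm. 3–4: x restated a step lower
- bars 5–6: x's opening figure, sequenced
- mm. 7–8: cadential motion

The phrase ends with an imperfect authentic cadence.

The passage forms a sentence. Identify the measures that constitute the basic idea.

The presentation of a sentence is the basic idea (mm. 1–2) plus its repetition (bars 3-4); the basic idea is therefore measures 1–2.

measures 1–2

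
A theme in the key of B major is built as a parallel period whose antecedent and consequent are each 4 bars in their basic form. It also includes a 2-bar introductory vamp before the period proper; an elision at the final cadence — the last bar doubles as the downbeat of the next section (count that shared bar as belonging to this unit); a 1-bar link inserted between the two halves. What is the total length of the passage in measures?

Basic parallel period: 4 + 4 = 8 bars.
8 (basic form) + 2 (introduction) + 1 (link) = 11.
The elision shares a bar with the next section but does not change this unit's count.

11 measures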